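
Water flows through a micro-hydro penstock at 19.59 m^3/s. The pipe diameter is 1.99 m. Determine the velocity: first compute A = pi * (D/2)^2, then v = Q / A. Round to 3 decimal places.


Compute pipe cross-sectional area:
  A = pi * (D/2)^2 = pi * (1.99/2)^2 = 3.1103 m^2
Calculate velocity:
  v = Q / A = 19.59 / 3.1103
  v = 6.299 m/s

6.299


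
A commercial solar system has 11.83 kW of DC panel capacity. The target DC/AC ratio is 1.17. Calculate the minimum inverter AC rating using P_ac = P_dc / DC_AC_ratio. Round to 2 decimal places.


The inverter AC capacity is determined by the DC/AC ratio.
Given: P_dc = 11.83 kW, DC/AC ratio = 1.17
P_ac = P_dc / ratio = 11.83 / 1.17
P_ac = 10.11 kW

10.11


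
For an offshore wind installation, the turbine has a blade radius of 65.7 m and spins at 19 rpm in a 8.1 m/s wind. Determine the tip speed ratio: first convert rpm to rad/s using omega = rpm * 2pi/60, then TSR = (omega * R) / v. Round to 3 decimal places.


Convert rotational speed to rad/s:
  omega = 19 * 2 * pi / 60 = 1.9897 rad/s
Compute tip speed:
  v_tip = omega * R = 1.9897 * 65.7 = 130.722 m/s
Tip speed ratio:
  TSR = v_tip / v_wind = 130.722 / 8.1 = 16.138

16.138


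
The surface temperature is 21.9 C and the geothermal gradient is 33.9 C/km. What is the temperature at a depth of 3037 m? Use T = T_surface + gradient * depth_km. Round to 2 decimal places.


Convert depth to km: 3037 / 1000 = 3.037 km
Temperature increase = gradient * depth_km = 33.9 * 3.037 = 102.95 C
Temperature at depth = T_surface + delta_T = 21.9 + 102.95
T = 124.85 C

124.85


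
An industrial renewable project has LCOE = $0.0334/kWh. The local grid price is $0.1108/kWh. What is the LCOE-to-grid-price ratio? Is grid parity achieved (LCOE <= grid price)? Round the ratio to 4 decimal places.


Compare LCOE to grid price:
  LCOE = $0.0334/kWh, Grid price = $0.1108/kWh
  Ratio = LCOE / grid_price = 0.0334 / 0.1108 = 0.3014
  Grid parity achieved (ratio <= 1)? yes

0.3014


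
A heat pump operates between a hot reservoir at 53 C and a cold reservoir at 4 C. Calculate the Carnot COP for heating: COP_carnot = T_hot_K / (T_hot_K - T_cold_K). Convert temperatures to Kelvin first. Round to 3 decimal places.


Convert to Kelvin:
  T_hot = 53 + 273.15 = 326.15 K
  T_cold = 4 + 273.15 = 277.15 K
Apply Carnot COP formula:
  COP = T_hot_K / (T_hot_K - T_cold_K) = 326.15 / 49.0
  COP = 6.656

6.656


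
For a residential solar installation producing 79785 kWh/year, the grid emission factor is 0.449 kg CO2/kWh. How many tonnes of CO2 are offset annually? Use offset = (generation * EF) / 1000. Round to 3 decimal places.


CO2 offset in kg = generation * emission_factor
CO2 offset = 79785 * 0.449 = 35823.47 kg
Convert to tonnes:
  CO2 offset = 35823.47 / 1000 = 35.823 tonnes

35.823


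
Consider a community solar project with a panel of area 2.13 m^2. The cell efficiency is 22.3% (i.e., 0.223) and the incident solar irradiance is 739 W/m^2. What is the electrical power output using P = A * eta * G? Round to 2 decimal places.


Use the solar power formula P = A * eta * G.
Given: A = 2.13 m^2, eta = 0.223, G = 739 W/m^2
P = 2.13 * 0.223 * 739
P = 351.02 W

351.02


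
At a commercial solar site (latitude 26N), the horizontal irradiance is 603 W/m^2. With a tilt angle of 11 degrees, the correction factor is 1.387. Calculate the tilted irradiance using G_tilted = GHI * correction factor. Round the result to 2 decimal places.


Identify the given values:
  GHI = 603 W/m^2, tilt correction factor = 1.387
Apply the formula G_tilted = GHI * factor:
  G_tilted = 603 * 1.387
  G_tilted = 836.36 W/m^2

836.36


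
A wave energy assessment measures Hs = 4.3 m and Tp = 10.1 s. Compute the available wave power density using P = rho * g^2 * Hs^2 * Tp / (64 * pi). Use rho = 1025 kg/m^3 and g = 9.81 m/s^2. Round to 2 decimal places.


Apply wave power formula:
  g^2 = 9.81^2 = 96.2361
  Hs^2 = 4.3^2 = 18.49
  Numerator = rho * g^2 * Hs^2 * Tp = 1025 * 96.2361 * 18.49 * 10.1 = 18421295.32
  Denominator = 64 * pi = 201.0619
  P = 18421295.32 / 201.0619 = 91620.01 W/m

91620.01


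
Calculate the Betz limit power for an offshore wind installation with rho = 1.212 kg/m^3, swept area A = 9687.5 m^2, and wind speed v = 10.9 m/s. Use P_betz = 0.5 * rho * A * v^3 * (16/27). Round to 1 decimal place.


The Betz coefficient Cp_max = 16/27 = 0.5926
v^3 = 10.9^3 = 1295.029
P_betz = 0.5 * rho * A * v^3 * Cp_max
P_betz = 0.5 * 1.212 * 9687.5 * 1295.029 * 0.5926
P_betz = 4505262.0 W

4505262.0


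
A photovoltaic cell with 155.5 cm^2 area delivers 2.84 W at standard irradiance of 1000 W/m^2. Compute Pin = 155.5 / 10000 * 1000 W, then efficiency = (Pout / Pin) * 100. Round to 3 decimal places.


First compute the input power:
  Pin = area_cm2 / 10000 * G = 155.5 / 10000 * 1000 = 15.55 W
Then compute efficiency:
  Efficiency = (Pout / Pin) * 100 = (2.84 / 15.55) * 100
  Efficiency = 18.264%

18.264


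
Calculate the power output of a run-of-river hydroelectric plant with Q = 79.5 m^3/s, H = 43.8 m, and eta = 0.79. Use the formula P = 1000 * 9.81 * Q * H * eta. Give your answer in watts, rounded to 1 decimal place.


Apply the hydropower formula P = rho * g * Q * H * eta
rho * g = 1000 * 9.81 = 9810.0
P = 9810.0 * 79.5 * 43.8 * 0.79
P = 26985926.8 W

26985926.8


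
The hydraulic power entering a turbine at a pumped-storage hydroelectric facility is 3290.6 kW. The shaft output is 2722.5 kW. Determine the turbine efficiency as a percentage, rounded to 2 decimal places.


Turbine efficiency = (output power / input power) * 100
eta = (2722.5 / 3290.6) * 100
eta = 82.74%

82.74


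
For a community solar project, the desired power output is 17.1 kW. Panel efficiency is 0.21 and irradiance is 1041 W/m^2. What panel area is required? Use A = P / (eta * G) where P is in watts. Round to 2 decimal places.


Convert target power to watts: P = 17.1 * 1000 = 17100.0 W
Compute denominator: eta * G = 0.21 * 1041 = 218.61
Required area A = P / (eta * G) = 17100.0 / 218.61
A = 78.22 m^2

78.22


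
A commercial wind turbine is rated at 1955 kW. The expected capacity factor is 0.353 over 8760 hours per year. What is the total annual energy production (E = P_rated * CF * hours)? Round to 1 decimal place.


Annual energy = rated_kW * capacity_factor * hours_per_year
Given: P_rated = 1955 kW, CF = 0.353, hours = 8760
E = 1955 * 0.353 * 8760
E = 6045407.4 kWh

6045407.4


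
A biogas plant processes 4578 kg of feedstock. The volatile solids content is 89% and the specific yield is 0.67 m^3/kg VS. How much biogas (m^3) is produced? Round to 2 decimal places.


Compute volatile solids:
  VS = mass * VS_fraction = 4578 * 0.89 = 4074.42 kg
Calculate biogas volume:
  Biogas = VS * specific_yield = 4074.42 * 0.67
  Biogas = 2729.86 m^3

2729.86


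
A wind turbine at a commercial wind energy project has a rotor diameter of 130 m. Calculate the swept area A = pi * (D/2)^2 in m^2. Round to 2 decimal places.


Compute the rotor radius:
  r = D / 2 = 130 / 2 = 65.0 m
Calculate swept area:
  A = pi * r^2 = pi * 65.0^2
  A = 13273.23 m^2

13273.23


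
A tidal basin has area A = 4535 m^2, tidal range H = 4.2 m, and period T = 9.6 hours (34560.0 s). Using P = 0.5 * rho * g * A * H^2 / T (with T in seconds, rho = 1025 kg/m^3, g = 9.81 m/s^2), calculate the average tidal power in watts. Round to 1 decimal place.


Convert period to seconds: T = 9.6 * 3600 = 34560.0 s
H^2 = 4.2^2 = 17.64
P = 0.5 * rho * g * A * H^2 / T
P = 0.5 * 1025 * 9.81 * 4535 * 17.64 / 34560.0
P = 11637.6 W

11637.6


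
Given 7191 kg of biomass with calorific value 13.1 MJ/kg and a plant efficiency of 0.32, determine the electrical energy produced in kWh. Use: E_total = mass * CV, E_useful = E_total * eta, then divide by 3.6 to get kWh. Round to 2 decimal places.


Total energy = mass * CV = 7191 * 13.1 = 94202.1 MJ
Useful energy = total * eta = 94202.1 * 0.32 = 30144.67 MJ
Convert to kWh: 30144.67 / 3.6
Useful energy = 8373.52 kWh

8373.52


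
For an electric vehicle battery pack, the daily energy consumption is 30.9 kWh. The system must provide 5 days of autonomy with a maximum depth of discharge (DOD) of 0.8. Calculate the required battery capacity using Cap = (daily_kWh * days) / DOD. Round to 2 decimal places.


Total energy needed = daily * days = 30.9 * 5 = 154.5 kWh
Account for depth of discharge:
  Cap = total_energy / DOD = 154.5 / 0.8
  Cap = 193.13 kWh

193.13


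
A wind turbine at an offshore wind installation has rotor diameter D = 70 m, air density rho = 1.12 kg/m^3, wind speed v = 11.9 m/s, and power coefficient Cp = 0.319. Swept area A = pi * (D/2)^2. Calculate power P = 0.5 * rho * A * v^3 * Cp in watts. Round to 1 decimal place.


Step 1 -- Compute swept area:
  A = pi * (D/2)^2 = pi * (70/2)^2 = 3848.45 m^2
Step 2 -- Apply wind power equation:
  P = 0.5 * rho * A * v^3 * Cp
  v^3 = 11.9^3 = 1685.159
  P = 0.5 * 1.12 * 3848.45 * 1685.159 * 0.319
  P = 1158525.4 W

1158525.4


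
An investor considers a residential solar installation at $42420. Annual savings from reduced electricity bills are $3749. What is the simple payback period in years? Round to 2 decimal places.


Simple payback period = initial cost / annual savings
Payback = 42420 / 3749
Payback = 11.32 years

11.32


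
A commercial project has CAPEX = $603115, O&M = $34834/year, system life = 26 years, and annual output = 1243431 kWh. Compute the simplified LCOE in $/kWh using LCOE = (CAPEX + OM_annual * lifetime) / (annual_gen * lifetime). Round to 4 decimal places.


Total cost = CAPEX + OM * lifetime = 603115 + 34834 * 26 = 603115 + 905684 = 1508799
Total generation = annual * lifetime = 1243431 * 26 = 32329206 kWh
LCOE = 1508799 / 32329206
LCOE = 0.0467 $/kWh

0.0467


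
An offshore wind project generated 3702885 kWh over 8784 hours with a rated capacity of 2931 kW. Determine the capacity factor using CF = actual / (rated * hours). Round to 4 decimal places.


Capacity factor = actual output / maximum possible output
Maximum possible = rated * hours = 2931 * 8784 = 25745904 kWh
CF = 3702885 / 25745904
CF = 0.1438

0.1438


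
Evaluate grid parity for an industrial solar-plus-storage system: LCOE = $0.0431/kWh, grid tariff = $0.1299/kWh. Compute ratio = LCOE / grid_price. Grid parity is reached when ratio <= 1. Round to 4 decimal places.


Compare LCOE to grid price:
  LCOE = $0.0431/kWh, Grid price = $0.1299/kWh
  Ratio = LCOE / grid_price = 0.0431 / 0.1299 = 0.3318
  Grid parity achieved (ratio <= 1)? yes

0.3318


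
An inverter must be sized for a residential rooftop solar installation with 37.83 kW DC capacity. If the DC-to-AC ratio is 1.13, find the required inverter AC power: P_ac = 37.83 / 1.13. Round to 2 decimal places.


The inverter AC capacity is determined by the DC/AC ratio.
Given: P_dc = 37.83 kW, DC/AC ratio = 1.13
P_ac = P_dc / ratio = 37.83 / 1.13
P_ac = 33.48 kW

33.48


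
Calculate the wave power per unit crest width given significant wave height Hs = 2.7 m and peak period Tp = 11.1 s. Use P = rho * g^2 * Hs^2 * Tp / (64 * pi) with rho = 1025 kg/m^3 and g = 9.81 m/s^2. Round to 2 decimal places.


Apply wave power formula:
  g^2 = 9.81^2 = 96.2361
  Hs^2 = 2.7^2 = 7.29
  Numerator = rho * g^2 * Hs^2 * Tp = 1025 * 96.2361 * 7.29 * 11.1 = 7982012.2
  Denominator = 64 * pi = 201.0619
  P = 7982012.2 / 201.0619 = 39699.27 W/m

39699.27


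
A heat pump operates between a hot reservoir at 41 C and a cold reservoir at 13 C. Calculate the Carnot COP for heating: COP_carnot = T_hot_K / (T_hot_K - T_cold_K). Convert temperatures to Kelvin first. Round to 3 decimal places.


Convert to Kelvin:
  T_hot = 41 + 273.15 = 314.15 K
  T_cold = 13 + 273.15 = 286.15 K
Apply Carnot COP formula:
  COP = T_hot_K / (T_hot_K - T_cold_K) = 314.15 / 28.0
  COP = 11.220

11.220


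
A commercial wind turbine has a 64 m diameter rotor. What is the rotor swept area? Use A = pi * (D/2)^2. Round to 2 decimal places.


Compute the rotor radius:
  r = D / 2 = 64 / 2 = 32.0 m
Calculate swept area:
  A = pi * r^2 = pi * 32.0^2
  A = 3216.99 m^2

3216.99


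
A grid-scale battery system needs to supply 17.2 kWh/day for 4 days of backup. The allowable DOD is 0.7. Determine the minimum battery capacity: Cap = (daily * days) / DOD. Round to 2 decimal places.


Total energy needed = daily * days = 17.2 * 4 = 68.8 kWh
Account for depth of discharge:
  Cap = total_energy / DOD = 68.8 / 0.7
  Cap = 98.29 kWh

98.29


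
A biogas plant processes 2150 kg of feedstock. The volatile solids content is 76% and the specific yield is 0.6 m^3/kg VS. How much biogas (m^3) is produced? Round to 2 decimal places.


Compute volatile solids:
  VS = mass * VS_fraction = 2150 * 0.76 = 1634.0 kg
Calculate biogas volume:
  Biogas = VS * specific_yield = 1634.0 * 0.6
  Biogas = 980.40 m^3

980.40


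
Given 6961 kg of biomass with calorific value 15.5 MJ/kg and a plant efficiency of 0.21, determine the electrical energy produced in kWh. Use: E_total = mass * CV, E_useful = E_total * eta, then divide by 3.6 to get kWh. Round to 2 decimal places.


Total energy = mass * CV = 6961 * 15.5 = 107895.5 MJ
Useful energy = total * eta = 107895.5 * 0.21 = 22658.06 MJ
Convert to kWh: 22658.06 / 3.6
Useful energy = 6293.90 kWh

6293.90


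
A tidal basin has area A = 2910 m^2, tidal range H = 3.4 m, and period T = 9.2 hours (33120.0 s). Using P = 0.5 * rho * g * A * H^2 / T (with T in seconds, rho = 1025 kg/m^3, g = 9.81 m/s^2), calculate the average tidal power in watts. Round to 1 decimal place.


Convert period to seconds: T = 9.2 * 3600 = 33120.0 s
H^2 = 3.4^2 = 11.56
P = 0.5 * rho * g * A * H^2 / T
P = 0.5 * 1025 * 9.81 * 2910 * 11.56 / 33120.0
P = 5106.5 W

5106.5


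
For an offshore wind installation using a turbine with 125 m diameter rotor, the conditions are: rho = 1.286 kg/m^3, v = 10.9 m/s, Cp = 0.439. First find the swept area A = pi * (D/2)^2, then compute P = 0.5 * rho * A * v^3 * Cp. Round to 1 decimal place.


Step 1 -- Compute swept area:
  A = pi * (D/2)^2 = pi * (125/2)^2 = 12271.85 m^2
Step 2 -- Apply wind power equation:
  P = 0.5 * rho * A * v^3 * Cp
  v^3 = 10.9^3 = 1295.029
  P = 0.5 * 1.286 * 12271.85 * 1295.029 * 0.439
  P = 4486058.1 W

4486058.1


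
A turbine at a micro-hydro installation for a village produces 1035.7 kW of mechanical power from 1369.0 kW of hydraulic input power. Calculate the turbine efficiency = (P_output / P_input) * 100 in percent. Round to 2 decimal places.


Turbine efficiency = (output power / input power) * 100
eta = (1035.7 / 1369.0) * 100
eta = 75.65%

75.65


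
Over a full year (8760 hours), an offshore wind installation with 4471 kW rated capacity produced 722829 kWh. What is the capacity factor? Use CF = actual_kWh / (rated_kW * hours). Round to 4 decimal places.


Capacity factor = actual output / maximum possible output
Maximum possible = rated * hours = 4471 * 8760 = 39165960 kWh
CF = 722829 / 39165960
CF = 0.0185

0.0185


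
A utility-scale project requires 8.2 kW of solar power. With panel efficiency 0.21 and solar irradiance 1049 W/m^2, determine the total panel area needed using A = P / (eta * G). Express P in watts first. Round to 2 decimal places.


Convert target power to watts: P = 8.2 * 1000 = 8200.0 W
Compute denominator: eta * G = 0.21 * 1049 = 220.29
Required area A = P / (eta * G) = 8200.0 / 220.29
A = 37.22 m^2

37.22


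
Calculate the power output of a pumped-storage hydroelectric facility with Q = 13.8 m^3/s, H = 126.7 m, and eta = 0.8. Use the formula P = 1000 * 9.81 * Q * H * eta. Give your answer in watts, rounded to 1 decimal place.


Apply the hydropower formula P = rho * g * Q * H * eta
rho * g = 1000 * 9.81 = 9810.0
P = 9810.0 * 13.8 * 126.7 * 0.8
P = 13721914.1 W

13721914.1


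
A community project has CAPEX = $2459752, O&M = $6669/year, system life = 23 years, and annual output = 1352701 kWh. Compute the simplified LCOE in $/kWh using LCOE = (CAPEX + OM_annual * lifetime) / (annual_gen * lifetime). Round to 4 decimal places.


Total cost = CAPEX + OM * lifetime = 2459752 + 6669 * 23 = 2459752 + 153387 = 2613139
Total generation = annual * lifetime = 1352701 * 23 = 31112123 kWh
LCOE = 2613139 / 31112123
LCOE = 0.0840 $/kWh

0.0840


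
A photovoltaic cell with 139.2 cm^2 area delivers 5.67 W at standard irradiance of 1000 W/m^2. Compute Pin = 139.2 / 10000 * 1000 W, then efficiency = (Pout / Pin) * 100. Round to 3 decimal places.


First compute the input power:
  Pin = area_cm2 / 10000 * G = 139.2 / 10000 * 1000 = 13.92 W
Then compute efficiency:
  Efficiency = (Pout / Pin) * 100 = (5.67 / 13.92) * 100
  Efficiency = 40.733%

40.733


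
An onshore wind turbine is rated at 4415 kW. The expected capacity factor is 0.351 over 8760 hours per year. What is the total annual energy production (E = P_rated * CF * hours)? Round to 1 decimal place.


Annual energy = rated_kW * capacity_factor * hours_per_year
Given: P_rated = 4415 kW, CF = 0.351, hours = 8760
E = 4415 * 0.351 * 8760
E = 13575065.4 kWh

13575065.4


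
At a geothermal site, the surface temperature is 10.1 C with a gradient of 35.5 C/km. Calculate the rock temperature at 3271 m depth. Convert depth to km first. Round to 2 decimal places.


Convert depth to km: 3271 / 1000 = 3.271 km
Temperature increase = gradient * depth_km = 35.5 * 3.271 = 116.12 C
Temperature at depth = T_surface + delta_T = 10.1 + 116.12
T = 126.22 C

126.22


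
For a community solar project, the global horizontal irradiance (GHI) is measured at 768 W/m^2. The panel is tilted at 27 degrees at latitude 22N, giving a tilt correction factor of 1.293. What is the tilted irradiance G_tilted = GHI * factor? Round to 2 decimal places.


Identify the given values:
  GHI = 768 W/m^2, tilt correction factor = 1.293
Apply the formula G_tilted = GHI * factor:
  G_tilted = 768 * 1.293
  G_tilted = 993.02 W/m^2

993.02


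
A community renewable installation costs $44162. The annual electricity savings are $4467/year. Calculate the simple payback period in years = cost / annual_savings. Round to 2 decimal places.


Simple payback period = initial cost / annual savings
Payback = 44162 / 4467
Payback = 9.89 years

9.89


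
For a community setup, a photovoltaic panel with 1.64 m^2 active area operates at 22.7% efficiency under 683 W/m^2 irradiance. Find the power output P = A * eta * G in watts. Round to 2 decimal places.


Use the solar power formula P = A * eta * G.
Given: A = 1.64 m^2, eta = 0.227, G = 683 W/m^2
P = 1.64 * 0.227 * 683
P = 254.27 W

254.27


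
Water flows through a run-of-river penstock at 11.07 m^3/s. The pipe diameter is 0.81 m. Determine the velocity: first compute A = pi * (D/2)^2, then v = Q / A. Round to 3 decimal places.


Compute pipe cross-sectional area:
  A = pi * (D/2)^2 = pi * (0.81/2)^2 = 0.5153 m^2
Calculate velocity:
  v = Q / A = 11.07 / 0.5153
  v = 21.483 m/s

21.483


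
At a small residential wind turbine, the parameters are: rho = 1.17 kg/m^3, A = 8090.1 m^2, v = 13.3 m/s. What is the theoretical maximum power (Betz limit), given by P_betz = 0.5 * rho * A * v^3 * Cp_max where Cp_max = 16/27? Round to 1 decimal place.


The Betz coefficient Cp_max = 16/27 = 0.5926
v^3 = 13.3^3 = 2352.637
P_betz = 0.5 * rho * A * v^3 * Cp_max
P_betz = 0.5 * 1.17 * 8090.1 * 2352.637 * 0.5926
P_betz = 6598130.4 W

6598130.4


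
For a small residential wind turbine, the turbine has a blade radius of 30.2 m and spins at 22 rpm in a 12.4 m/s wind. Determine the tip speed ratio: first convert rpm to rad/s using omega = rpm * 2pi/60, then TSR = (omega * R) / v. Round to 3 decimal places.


Convert rotational speed to rad/s:
  omega = 22 * 2 * pi / 60 = 2.3038 rad/s
Compute tip speed:
  v_tip = omega * R = 2.3038 * 30.2 = 69.576 m/s
Tip speed ratio:
  TSR = v_tip / v_wind = 69.576 / 12.4 = 5.611

5.611


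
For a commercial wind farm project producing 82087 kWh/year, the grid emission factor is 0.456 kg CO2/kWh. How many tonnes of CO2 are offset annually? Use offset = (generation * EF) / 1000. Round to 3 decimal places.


CO2 offset in kg = generation * emission_factor
CO2 offset = 82087 * 0.456 = 37431.67 kg
Convert to tonnes:
  CO2 offset = 37431.67 / 1000 = 37.432 tonnes

37.432


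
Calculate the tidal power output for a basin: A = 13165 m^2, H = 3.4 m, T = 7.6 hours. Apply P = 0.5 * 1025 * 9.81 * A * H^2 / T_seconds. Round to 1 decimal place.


Convert period to seconds: T = 7.6 * 3600 = 27360.0 s
H^2 = 3.4^2 = 11.56
P = 0.5 * rho * g * A * H^2 / T
P = 0.5 * 1025 * 9.81 * 13165 * 11.56 / 27360.0
P = 27965.7 W

27965.7


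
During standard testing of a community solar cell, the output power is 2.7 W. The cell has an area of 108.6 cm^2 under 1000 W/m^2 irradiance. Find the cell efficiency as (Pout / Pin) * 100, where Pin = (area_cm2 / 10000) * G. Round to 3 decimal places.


First compute the input power:
  Pin = area_cm2 / 10000 * G = 108.6 / 10000 * 1000 = 10.86 W
Then compute efficiency:
  Efficiency = (Pout / Pin) * 100 = (2.7 / 10.86) * 100
  Efficiency = 24.862%

24.862


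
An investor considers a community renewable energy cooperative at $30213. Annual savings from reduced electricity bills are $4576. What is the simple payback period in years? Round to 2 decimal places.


Simple payback period = initial cost / annual savings
Payback = 30213 / 4576
Payback = 6.60 years

6.60


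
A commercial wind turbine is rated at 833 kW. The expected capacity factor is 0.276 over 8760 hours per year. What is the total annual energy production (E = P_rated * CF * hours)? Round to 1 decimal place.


Annual energy = rated_kW * capacity_factor * hours_per_year
Given: P_rated = 833 kW, CF = 0.276, hours = 8760
E = 833 * 0.276 * 8760
E = 2013994.1 kWh

2013994.1


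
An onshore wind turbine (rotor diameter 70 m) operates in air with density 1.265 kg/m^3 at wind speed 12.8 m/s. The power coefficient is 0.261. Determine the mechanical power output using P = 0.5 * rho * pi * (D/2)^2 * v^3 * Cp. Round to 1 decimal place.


Step 1 -- Compute swept area:
  A = pi * (D/2)^2 = pi * (70/2)^2 = 3848.45 m^2
Step 2 -- Apply wind power equation:
  P = 0.5 * rho * A * v^3 * Cp
  v^3 = 12.8^3 = 2097.152
  P = 0.5 * 1.265 * 3848.45 * 2097.152 * 0.261
  P = 1332345.6 W

1332345.6


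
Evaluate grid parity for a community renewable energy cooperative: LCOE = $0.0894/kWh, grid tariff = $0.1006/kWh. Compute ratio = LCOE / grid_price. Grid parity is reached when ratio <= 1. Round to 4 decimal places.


Compare LCOE to grid price:
  LCOE = $0.0894/kWh, Grid price = $0.1006/kWh
  Ratio = LCOE / grid_price = 0.0894 / 0.1006 = 0.8887
  Grid parity achieved (ratio <= 1)? yes

0.8887


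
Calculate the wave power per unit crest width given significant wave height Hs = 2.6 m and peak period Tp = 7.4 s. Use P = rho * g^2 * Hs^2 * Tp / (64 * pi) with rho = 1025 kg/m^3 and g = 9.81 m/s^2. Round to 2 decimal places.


Apply wave power formula:
  g^2 = 9.81^2 = 96.2361
  Hs^2 = 2.6^2 = 6.76
  Numerator = rho * g^2 * Hs^2 * Tp = 1025 * 96.2361 * 6.76 * 7.4 = 4934467.53
  Denominator = 64 * pi = 201.0619
  P = 4934467.53 / 201.0619 = 24542.03 W/m

24542.03


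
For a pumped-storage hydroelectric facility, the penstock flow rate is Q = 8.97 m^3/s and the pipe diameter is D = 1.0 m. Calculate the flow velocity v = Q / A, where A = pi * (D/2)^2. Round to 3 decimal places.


Compute pipe cross-sectional area:
  A = pi * (D/2)^2 = pi * (1.0/2)^2 = 0.7854 m^2
Calculate velocity:
  v = Q / A = 8.97 / 0.7854
  v = 11.421 m/s

11.421


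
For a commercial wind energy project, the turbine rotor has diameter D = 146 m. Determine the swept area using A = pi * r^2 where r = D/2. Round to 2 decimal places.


Compute the rotor radius:
  r = D / 2 = 146 / 2 = 73.0 m
Calculate swept area:
  A = pi * r^2 = pi * 73.0^2
  A = 16741.55 m^2

16741.55


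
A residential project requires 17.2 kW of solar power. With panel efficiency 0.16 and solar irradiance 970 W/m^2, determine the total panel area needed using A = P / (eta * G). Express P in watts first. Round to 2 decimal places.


Convert target power to watts: P = 17.2 * 1000 = 17200.0 W
Compute denominator: eta * G = 0.16 * 970 = 155.2
Required area A = P / (eta * G) = 17200.0 / 155.2
A = 110.82 m^2

110.82


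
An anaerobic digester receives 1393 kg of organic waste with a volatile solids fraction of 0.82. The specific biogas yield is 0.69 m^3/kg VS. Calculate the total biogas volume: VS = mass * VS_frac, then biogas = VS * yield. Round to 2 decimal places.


Compute volatile solids:
  VS = mass * VS_fraction = 1393 * 0.82 = 1142.26 kg
Calculate biogas volume:
  Biogas = VS * specific_yield = 1142.26 * 0.69
  Biogas = 788.16 m^3

788.16


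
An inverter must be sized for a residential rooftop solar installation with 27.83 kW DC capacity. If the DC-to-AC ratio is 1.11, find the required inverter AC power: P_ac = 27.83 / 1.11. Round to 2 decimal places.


The inverter AC capacity is determined by the DC/AC ratio.
Given: P_dc = 27.83 kW, DC/AC ratio = 1.11
P_ac = P_dc / ratio = 27.83 / 1.11
P_ac = 25.07 kW

25.07


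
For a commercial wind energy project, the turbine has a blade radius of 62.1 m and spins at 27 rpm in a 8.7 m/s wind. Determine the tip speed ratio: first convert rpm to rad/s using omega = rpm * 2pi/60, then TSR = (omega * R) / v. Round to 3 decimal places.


Convert rotational speed to rad/s:
  omega = 27 * 2 * pi / 60 = 2.8274 rad/s
Compute tip speed:
  v_tip = omega * R = 2.8274 * 62.1 = 175.584 m/s
Tip speed ratio:
  TSR = v_tip / v_wind = 175.584 / 8.7 = 20.182

20.182


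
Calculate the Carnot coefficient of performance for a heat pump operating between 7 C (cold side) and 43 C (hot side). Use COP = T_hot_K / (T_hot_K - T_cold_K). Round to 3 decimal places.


Convert to Kelvin:
  T_hot = 43 + 273.15 = 316.15 K
  T_cold = 7 + 273.15 = 280.15 K
Apply Carnot COP formula:
  COP = T_hot_K / (T_hot_K - T_cold_K) = 316.15 / 36.0
  COP = 8.782

8.782


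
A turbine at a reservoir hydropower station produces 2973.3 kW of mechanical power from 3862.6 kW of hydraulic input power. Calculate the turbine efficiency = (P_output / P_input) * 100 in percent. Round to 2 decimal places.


Turbine efficiency = (output power / input power) * 100
eta = (2973.3 / 3862.6) * 100
eta = 76.98%

76.98


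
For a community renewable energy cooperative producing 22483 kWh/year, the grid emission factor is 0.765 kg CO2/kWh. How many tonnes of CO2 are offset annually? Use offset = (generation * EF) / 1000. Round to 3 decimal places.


CO2 offset in kg = generation * emission_factor
CO2 offset = 22483 * 0.765 = 17199.5 kg
Convert to tonnes:
  CO2 offset = 17199.5 / 1000 = 17.199 tonnes

17.199


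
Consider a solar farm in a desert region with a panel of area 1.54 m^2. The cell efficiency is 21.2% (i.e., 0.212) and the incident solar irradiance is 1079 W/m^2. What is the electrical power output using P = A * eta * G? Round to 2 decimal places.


Use the solar power formula P = A * eta * G.
Given: A = 1.54 m^2, eta = 0.212, G = 1079 W/m^2
P = 1.54 * 0.212 * 1079
P = 352.27 W

352.27


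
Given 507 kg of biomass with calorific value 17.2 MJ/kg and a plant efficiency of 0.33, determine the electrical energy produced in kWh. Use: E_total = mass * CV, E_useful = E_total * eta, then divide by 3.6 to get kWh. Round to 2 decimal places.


Total energy = mass * CV = 507 * 17.2 = 8720.4 MJ
Useful energy = total * eta = 8720.4 * 0.33 = 2877.73 MJ
Convert to kWh: 2877.73 / 3.6
Useful energy = 799.37 kWh

799.37


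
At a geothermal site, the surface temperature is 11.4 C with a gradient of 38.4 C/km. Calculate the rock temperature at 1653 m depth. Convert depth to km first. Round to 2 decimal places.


Convert depth to km: 1653 / 1000 = 1.653 km
Temperature increase = gradient * depth_km = 38.4 * 1.653 = 63.48 C
Temperature at depth = T_surface + delta_T = 11.4 + 63.48
T = 74.88 C

74.88


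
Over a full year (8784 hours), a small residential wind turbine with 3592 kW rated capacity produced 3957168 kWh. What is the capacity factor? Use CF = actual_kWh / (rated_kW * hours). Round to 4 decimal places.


Capacity factor = actual output / maximum possible output
Maximum possible = rated * hours = 3592 * 8784 = 31552128 kWh
CF = 3957168 / 31552128
CF = 0.1254

0.1254


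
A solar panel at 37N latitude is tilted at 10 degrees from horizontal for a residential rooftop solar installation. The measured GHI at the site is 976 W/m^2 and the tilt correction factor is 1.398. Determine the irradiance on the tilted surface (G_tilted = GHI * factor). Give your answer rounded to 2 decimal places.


Identify the given values:
  GHI = 976 W/m^2, tilt correction factor = 1.398
Apply the formula G_tilted = GHI * factor:
  G_tilted = 976 * 1.398
  G_tilted = 1364.45 W/m^2

1364.45


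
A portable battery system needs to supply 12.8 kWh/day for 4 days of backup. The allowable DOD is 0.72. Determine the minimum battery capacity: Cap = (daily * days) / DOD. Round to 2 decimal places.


Total energy needed = daily * days = 12.8 * 4 = 51.2 kWh
Account for depth of discharge:
  Cap = total_energy / DOD = 51.2 / 0.72
  Cap = 71.11 kWh

71.11


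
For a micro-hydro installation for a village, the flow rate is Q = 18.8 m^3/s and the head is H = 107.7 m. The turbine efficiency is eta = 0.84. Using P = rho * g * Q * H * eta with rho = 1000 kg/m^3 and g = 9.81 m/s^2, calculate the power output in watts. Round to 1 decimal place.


Apply the hydropower formula P = rho * g * Q * H * eta
rho * g = 1000 * 9.81 = 9810.0
P = 9810.0 * 18.8 * 107.7 * 0.84
P = 16684832.3 W

16684832.3


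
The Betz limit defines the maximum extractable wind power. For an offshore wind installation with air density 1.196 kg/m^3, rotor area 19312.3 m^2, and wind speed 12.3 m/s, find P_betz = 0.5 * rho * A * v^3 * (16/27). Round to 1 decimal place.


The Betz coefficient Cp_max = 16/27 = 0.5926
v^3 = 12.3^3 = 1860.867
P_betz = 0.5 * rho * A * v^3 * Cp_max
P_betz = 0.5 * 1.196 * 19312.3 * 1860.867 * 0.5926
P_betz = 12735228.3 W

12735228.3


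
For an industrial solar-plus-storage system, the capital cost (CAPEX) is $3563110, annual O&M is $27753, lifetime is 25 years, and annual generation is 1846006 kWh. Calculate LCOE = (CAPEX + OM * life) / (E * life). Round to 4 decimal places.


Total cost = CAPEX + OM * lifetime = 3563110 + 27753 * 25 = 3563110 + 693825 = 4256935
Total generation = annual * lifetime = 1846006 * 25 = 46150150 kWh
LCOE = 4256935 / 46150150
LCOE = 0.0922 $/kWh

0.0922


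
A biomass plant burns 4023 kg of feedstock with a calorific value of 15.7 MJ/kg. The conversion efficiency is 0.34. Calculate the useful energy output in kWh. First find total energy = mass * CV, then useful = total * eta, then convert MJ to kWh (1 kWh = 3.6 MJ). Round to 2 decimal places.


Total energy = mass * CV = 4023 * 15.7 = 63161.1 MJ
Useful energy = total * eta = 63161.1 * 0.34 = 21474.77 MJ
Convert to kWh: 21474.77 / 3.6
Useful energy = 5965.22 kWh

5965.22


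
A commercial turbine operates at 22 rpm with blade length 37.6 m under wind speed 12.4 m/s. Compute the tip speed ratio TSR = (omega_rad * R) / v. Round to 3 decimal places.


Convert rotational speed to rad/s:
  omega = 22 * 2 * pi / 60 = 2.3038 rad/s
Compute tip speed:
  v_tip = omega * R = 2.3038 * 37.6 = 86.624 m/s
Tip speed ratio:
  TSR = v_tip / v_wind = 86.624 / 12.4 = 6.986

6.986


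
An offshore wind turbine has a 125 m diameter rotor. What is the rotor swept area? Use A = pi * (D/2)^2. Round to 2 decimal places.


Compute the rotor radius:
  r = D / 2 = 125 / 2 = 62.5 m
Calculate swept area:
  A = pi * r^2 = pi * 62.5^2
  A = 12271.85 m^2

12271.85


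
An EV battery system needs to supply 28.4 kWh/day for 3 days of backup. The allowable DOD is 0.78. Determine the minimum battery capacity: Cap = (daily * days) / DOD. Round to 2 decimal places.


Total energy needed = daily * days = 28.4 * 3 = 85.2 kWh
Account for depth of discharge:
  Cap = total_energy / DOD = 85.2 / 0.78
  Cap = 109.23 kWh

109.23


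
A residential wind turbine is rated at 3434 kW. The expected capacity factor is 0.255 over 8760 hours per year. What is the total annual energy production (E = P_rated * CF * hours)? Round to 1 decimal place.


Annual energy = rated_kW * capacity_factor * hours_per_year
Given: P_rated = 3434 kW, CF = 0.255, hours = 8760
E = 3434 * 0.255 * 8760
E = 7670869.2 kWh

7670869.2


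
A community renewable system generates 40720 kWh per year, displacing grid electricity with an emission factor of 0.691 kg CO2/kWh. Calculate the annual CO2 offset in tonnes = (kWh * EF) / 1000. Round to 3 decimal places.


CO2 offset in kg = generation * emission_factor
CO2 offset = 40720 * 0.691 = 28137.52 kg
Convert to tonnes:
  CO2 offset = 28137.52 / 1000 = 28.138 tonnes

28.138


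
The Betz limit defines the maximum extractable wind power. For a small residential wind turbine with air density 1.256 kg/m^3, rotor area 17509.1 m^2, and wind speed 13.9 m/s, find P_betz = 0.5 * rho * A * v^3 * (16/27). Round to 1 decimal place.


The Betz coefficient Cp_max = 16/27 = 0.5926
v^3 = 13.9^3 = 2685.619
P_betz = 0.5 * rho * A * v^3 * Cp_max
P_betz = 0.5 * 1.256 * 17509.1 * 2685.619 * 0.5926
P_betz = 17499437.4 W

17499437.4


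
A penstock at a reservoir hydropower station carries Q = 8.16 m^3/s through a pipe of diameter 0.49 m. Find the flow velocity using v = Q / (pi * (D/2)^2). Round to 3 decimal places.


Compute pipe cross-sectional area:
  A = pi * (D/2)^2 = pi * (0.49/2)^2 = 0.1886 m^2
Calculate velocity:
  v = Q / A = 8.16 / 0.1886
  v = 43.272 m/s

43.272


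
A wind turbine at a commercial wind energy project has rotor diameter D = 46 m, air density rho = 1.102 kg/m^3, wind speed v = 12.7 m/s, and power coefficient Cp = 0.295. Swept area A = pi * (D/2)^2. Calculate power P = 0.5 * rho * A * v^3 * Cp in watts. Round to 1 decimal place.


Step 1 -- Compute swept area:
  A = pi * (D/2)^2 = pi * (46/2)^2 = 1661.9 m^2
Step 2 -- Apply wind power equation:
  P = 0.5 * rho * A * v^3 * Cp
  v^3 = 12.7^3 = 2048.383
  P = 0.5 * 1.102 * 1661.9 * 2048.383 * 0.295
  P = 553337.8 W

553337.8


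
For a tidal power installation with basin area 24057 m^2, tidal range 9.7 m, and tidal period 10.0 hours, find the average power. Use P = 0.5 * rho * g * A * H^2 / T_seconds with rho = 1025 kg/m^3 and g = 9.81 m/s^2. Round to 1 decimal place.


Convert period to seconds: T = 10.0 * 3600 = 36000.0 s
H^2 = 9.7^2 = 94.09
P = 0.5 * rho * g * A * H^2 / T
P = 0.5 * 1025 * 9.81 * 24057 * 94.09 / 36000.0
P = 316115.2 W

316115.2


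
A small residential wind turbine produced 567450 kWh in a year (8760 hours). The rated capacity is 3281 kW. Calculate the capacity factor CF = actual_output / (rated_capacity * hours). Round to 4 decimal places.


Capacity factor = actual output / maximum possible output
Maximum possible = rated * hours = 3281 * 8760 = 28741560 kWh
CF = 567450 / 28741560
CF = 0.0197

0.0197


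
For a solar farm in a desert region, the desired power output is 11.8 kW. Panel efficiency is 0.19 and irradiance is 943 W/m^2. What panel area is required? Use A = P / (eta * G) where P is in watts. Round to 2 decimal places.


Convert target power to watts: P = 11.8 * 1000 = 11800.0 W
Compute denominator: eta * G = 0.19 * 943 = 179.17
Required area A = P / (eta * G) = 11800.0 / 179.17
A = 65.86 m^2

65.86


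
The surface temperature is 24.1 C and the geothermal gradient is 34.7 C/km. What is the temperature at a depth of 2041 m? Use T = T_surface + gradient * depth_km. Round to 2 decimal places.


Convert depth to km: 2041 / 1000 = 2.041 km
Temperature increase = gradient * depth_km = 34.7 * 2.041 = 70.82 C
Temperature at depth = T_surface + delta_T = 24.1 + 70.82
T = 94.92 C

94.92


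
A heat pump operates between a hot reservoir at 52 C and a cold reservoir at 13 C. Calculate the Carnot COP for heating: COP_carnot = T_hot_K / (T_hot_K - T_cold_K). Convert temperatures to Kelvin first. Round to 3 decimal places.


Convert to Kelvin:
  T_hot = 52 + 273.15 = 325.15 K
  T_cold = 13 + 273.15 = 286.15 K
Apply Carnot COP formula:
  COP = T_hot_K / (T_hot_K - T_cold_K) = 325.15 / 39.0
  COP = 8.337

8.337


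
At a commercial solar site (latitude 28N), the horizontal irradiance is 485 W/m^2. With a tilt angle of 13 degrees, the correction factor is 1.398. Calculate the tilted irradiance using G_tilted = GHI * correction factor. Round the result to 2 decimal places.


Identify the given values:
  GHI = 485 W/m^2, tilt correction factor = 1.398
Apply the formula G_tilted = GHI * factor:
  G_tilted = 485 * 1.398
  G_tilted = 678.03 W/m^2

678.03


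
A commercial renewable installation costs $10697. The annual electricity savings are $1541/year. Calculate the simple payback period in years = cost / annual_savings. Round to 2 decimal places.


Simple payback period = initial cost / annual savings
Payback = 10697 / 1541
Payback = 6.94 years

6.94


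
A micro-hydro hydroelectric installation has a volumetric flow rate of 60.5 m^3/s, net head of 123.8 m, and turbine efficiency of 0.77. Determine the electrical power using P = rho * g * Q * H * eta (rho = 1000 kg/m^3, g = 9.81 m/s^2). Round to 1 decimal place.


Apply the hydropower formula P = rho * g * Q * H * eta
rho * g = 1000 * 9.81 = 9810.0
P = 9810.0 * 60.5 * 123.8 * 0.77
P = 56576457.6 W

56576457.6


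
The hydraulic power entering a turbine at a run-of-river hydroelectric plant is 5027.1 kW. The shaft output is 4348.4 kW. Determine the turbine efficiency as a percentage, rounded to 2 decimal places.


Turbine efficiency = (output power / input power) * 100
eta = (4348.4 / 5027.1) * 100
eta = 86.50%

86.50


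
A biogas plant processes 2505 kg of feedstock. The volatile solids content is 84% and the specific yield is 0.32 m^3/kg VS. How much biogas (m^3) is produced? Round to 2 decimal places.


Compute volatile solids:
  VS = mass * VS_fraction = 2505 * 0.84 = 2104.2 kg
Calculate biogas volume:
  Biogas = VS * specific_yield = 2104.2 * 0.32
  Biogas = 673.34 m^3

673.34


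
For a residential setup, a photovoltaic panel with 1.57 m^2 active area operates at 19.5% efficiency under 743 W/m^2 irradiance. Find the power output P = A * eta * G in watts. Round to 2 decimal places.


Use the solar power formula P = A * eta * G.
Given: A = 1.57 m^2, eta = 0.195, G = 743 W/m^2
P = 1.57 * 0.195 * 743
P = 227.47 W

227.47


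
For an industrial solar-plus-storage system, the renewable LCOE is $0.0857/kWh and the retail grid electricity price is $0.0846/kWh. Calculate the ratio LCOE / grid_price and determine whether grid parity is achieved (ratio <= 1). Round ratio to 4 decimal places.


Compare LCOE to grid price:
  LCOE = $0.0857/kWh, Grid price = $0.0846/kWh
  Ratio = LCOE / grid_price = 0.0857 / 0.0846 = 1.0130
  Grid parity achieved (ratio <= 1)? no

1.0130


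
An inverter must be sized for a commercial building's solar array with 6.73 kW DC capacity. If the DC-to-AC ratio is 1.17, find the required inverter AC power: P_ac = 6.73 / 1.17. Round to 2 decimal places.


The inverter AC capacity is determined by the DC/AC ratio.
Given: P_dc = 6.73 kW, DC/AC ratio = 1.17
P_ac = P_dc / ratio = 6.73 / 1.17
P_ac = 5.75 kW

5.75


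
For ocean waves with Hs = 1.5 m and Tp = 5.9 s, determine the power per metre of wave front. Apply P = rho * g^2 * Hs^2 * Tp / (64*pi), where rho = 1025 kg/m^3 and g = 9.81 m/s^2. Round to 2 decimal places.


Apply wave power formula:
  g^2 = 9.81^2 = 96.2361
  Hs^2 = 1.5^2 = 2.25
  Numerator = rho * g^2 * Hs^2 * Tp = 1025 * 96.2361 * 2.25 * 5.9 = 1309472.58
  Denominator = 64 * pi = 201.0619
  P = 1309472.58 / 201.0619 = 6512.78 W/m

6512.78


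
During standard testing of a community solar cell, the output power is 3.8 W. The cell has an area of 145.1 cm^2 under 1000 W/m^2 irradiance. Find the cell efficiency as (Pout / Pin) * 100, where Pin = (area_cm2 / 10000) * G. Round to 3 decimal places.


First compute the input power:
  Pin = area_cm2 / 10000 * G = 145.1 / 10000 * 1000 = 14.51 W
Then compute efficiency:
  Efficiency = (Pout / Pin) * 100 = (3.8 / 14.51) * 100
  Efficiency = 26.189%

26.189
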